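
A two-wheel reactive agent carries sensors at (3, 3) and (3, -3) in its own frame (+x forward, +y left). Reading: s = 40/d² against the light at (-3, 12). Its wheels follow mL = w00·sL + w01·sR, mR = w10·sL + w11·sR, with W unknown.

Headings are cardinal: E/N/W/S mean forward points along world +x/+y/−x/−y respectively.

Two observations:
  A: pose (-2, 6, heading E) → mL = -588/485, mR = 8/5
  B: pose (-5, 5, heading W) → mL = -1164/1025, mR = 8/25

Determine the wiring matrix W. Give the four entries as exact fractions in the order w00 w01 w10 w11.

-1/2 -1 1 0

obs A: pose=(-2,6,E) → sL=8/5, sR=40/97, mL=-588/485, mR=8/5
obs B: pose=(-5,5,W) → sL=8/25, sR=40/41, mL=-1164/1025, mR=8/25
sensor matrix S = [[8/5, 40/97], [8/25, 40/41]]; det S = 28416/19885
solve [mL_A; mL_B] = S·[w00; w01] and [mR_A; mR_B] = S·[w10; w11]:
  w00 = -1/2, w01 = -1, w10 = 1, w11 = 0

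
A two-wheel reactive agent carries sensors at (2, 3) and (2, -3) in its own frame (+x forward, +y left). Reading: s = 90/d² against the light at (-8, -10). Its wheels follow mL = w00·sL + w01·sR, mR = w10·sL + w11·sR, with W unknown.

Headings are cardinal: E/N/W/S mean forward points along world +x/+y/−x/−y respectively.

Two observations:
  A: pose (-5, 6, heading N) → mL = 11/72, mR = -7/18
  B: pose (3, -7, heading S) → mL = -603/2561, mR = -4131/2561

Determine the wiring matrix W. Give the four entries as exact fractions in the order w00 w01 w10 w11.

obs A: pose=(-5,6,N) → sL=5/18, sR=1/4, mL=11/72, mR=-7/18
obs B: pose=(3,-7,S) → sL=90/197, sR=18/13, mL=-603/2561, mR=-4131/2561
sensor matrix S = [[5/18, 1/4], [90/197, 18/13]]; det S = 1385/5122
solve [mL_A; mL_B] = S·[w00; w01] and [mR_A; mR_B] = S·[w10; w11]:
  w00 = 1, w01 = -1/2, w10 = -1/2, w11 = -1

1 -1/2 -1/2 -1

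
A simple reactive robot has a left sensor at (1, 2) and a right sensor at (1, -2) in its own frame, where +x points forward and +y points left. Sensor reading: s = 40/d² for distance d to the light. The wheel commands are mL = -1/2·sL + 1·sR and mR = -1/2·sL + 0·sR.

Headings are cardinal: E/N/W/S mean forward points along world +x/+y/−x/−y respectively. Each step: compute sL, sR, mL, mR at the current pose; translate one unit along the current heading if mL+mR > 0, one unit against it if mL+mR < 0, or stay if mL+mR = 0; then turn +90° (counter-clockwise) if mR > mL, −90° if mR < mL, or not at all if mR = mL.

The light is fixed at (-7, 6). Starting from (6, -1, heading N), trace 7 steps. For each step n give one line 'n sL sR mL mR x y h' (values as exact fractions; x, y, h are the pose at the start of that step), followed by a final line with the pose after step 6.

n=0: pose=(6,-1,N); sL=40/157, sR=40/261; mL=1060/40977, mR=-20/157; mL+mR=-4160/40977 → advance -1; mR−mL=-40/261 → turn -1·90°
n=1: pose=(6,-2,E); sL=5/29, sR=5/37; mL=105/2146, mR=-5/58; mL+mR=-40/1073 → advance -1; mR−mL=-5/37 → turn -1·90°
n=2: pose=(5,-2,S); sL=40/277, sR=40/181; mL=7460/50137, mR=-20/277; mL+mR=3840/50137 → advance +1; mR−mL=-40/181 → turn -1·90°
n=3: pose=(5,-3,W); sL=20/121, sR=4/17; mL=314/2057, mR=-10/121; mL+mR=144/2057 → advance +1; mR−mL=-4/17 → turn -1·90°
n=4: pose=(4,-3,N); sL=8/29, sR=40/233; mL=228/6757, mR=-4/29; mL+mR=-704/6757 → advance -1; mR−mL=-40/233 → turn -1·90°
n=5: pose=(4,-4,E); sL=5/26, sR=5/36; mL=5/117, mR=-5/52; mL+mR=-25/468 → advance -1; mR−mL=-5/36 → turn -1·90°
n=6: pose=(3,-4,S); sL=8/53, sR=8/37; mL=276/1961, mR=-4/53; mL+mR=128/1961 → advance +1; mR−mL=-8/37 → turn -1·90°

0 40/157 40/261 1060/40977 -20/157 6 -1 N
1 5/29 5/37 105/2146 -5/58 6 -2 E
2 40/277 40/181 7460/50137 -20/277 5 -2 S
3 20/121 4/17 314/2057 -10/121 5 -3 W
4 8/29 40/233 228/6757 -4/29 4 -3 N
5 5/26 5/36 5/117 -5/52 4 -4 E
6 8/53 8/37 276/1961 -4/53 3 -4 S
final 3 -5 W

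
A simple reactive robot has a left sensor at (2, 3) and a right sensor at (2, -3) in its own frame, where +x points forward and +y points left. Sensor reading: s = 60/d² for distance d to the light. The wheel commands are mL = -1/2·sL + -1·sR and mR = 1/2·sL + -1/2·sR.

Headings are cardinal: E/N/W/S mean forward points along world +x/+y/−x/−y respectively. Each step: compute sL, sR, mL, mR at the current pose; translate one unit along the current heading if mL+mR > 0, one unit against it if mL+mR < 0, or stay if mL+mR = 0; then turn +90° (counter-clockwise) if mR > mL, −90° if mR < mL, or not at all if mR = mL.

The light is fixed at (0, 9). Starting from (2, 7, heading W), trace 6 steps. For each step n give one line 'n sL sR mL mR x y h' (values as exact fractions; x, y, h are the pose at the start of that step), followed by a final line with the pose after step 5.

0 12/5 60 -306/5 -144/5 2 7 W
1 15/13 15/4 -225/52 -135/104 3 7 S
2 60/29 60/41 -2970/1189 360/1189 3 8 E
3 30 30/13 -225/13 180/13 2 8 N
4 12/5 60 -306/5 -144/5 2 7 W
5 15/13 15/4 -225/52 -135/104 3 7 S
final 3 8 E

n=0: pose=(2,7,W); sL=12/5, sR=60; mL=-306/5, mR=-144/5; mL+mR=-90 → advance -1; mR−mL=162/5 → turn +1·90°
n=1: pose=(3,7,S); sL=15/13, sR=15/4; mL=-225/52, mR=-135/104; mL+mR=-45/8 → advance -1; mR−mL=315/104 → turn +1·90°
n=2: pose=(3,8,E); sL=60/29, sR=60/41; mL=-2970/1189, mR=360/1189; mL+mR=-90/41 → advance -1; mR−mL=3330/1189 → turn +1·90°
n=3: pose=(2,8,N); sL=30, sR=30/13; mL=-225/13, mR=180/13; mL+mR=-45/13 → advance -1; mR−mL=405/13 → turn +1·90°
n=4: pose=(2,7,W); sL=12/5, sR=60; mL=-306/5, mR=-144/5; mL+mR=-90 → advance -1; mR−mL=162/5 → turn +1·90°
n=5: pose=(3,7,S); sL=15/13, sR=15/4; mL=-225/52, mR=-135/104; mL+mR=-45/8 → advance -1; mR−mL=315/104 → turn +1·90°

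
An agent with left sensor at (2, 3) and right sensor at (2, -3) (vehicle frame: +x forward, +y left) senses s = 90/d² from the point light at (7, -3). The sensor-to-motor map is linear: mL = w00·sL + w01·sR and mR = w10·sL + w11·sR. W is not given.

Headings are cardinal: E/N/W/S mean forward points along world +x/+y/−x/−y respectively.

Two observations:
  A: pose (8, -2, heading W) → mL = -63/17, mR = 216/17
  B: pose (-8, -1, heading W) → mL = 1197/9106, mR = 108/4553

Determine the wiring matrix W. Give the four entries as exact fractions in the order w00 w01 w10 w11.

-1/2 1 1 -1

obs A: pose=(8,-2,W) → sL=18, sR=90/17, mL=-63/17, mR=216/17
obs B: pose=(-8,-1,W) → sL=9/29, sR=45/157, mL=1197/9106, mR=108/4553
sensor matrix S = [[18, 90/17], [9/29, 45/157]]; det S = 272160/77401
solve [mL_A; mL_B] = S·[w00; w01] and [mR_A; mR_B] = S·[w10; w11]:
  w00 = -1/2, w01 = 1, w10 = 1, w11 = -1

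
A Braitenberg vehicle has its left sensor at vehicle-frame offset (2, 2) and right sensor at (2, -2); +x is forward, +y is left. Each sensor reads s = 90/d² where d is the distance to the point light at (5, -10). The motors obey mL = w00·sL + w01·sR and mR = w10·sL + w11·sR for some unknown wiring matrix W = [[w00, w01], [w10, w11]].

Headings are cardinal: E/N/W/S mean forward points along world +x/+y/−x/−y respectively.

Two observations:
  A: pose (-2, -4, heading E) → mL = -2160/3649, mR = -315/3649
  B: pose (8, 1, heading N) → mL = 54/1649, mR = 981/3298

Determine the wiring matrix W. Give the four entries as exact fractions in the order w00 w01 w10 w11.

obs A: pose=(-2,-4,E) → sL=90/89, sR=90/41, mL=-2160/3649, mR=-315/3649
obs B: pose=(8,1,N) → sL=9/17, sR=45/97, mL=54/1649, mR=981/3298
sensor matrix S = [[90/89, 90/41], [9/17, 45/97]]; det S = -4169880/6017201
solve [mL_A; mL_B] = S·[w00; w01] and [mR_A; mR_B] = S·[w10; w11]:
  w00 = 1/2, w01 = -1/2, w10 = 1, w11 = -1/2

1/2 -1/2 1 -1/2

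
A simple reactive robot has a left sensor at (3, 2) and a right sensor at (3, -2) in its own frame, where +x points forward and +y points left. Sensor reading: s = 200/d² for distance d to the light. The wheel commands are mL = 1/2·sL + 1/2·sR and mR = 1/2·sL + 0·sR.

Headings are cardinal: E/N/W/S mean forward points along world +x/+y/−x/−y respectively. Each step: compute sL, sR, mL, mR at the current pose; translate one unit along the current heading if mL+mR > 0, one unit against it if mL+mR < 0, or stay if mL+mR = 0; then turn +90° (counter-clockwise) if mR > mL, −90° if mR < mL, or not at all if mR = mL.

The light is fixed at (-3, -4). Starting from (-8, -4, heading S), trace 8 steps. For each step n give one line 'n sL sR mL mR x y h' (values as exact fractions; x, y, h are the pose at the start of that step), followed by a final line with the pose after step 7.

n=0: pose=(-8,-4,S); sL=100/9, sR=100/29; mL=1900/261, mR=50/9; mL+mR=3350/261 → advance +1; mR−mL=-50/29 → turn -1·90°
n=1: pose=(-8,-5,W); sL=200/73, sR=40/13; mL=2760/949, mR=100/73; mL+mR=4060/949 → advance +1; mR−mL=-20/13 → turn -1·90°
n=2: pose=(-9,-5,N); sL=50/17, sR=10; mL=110/17, mR=25/17; mL+mR=135/17 → advance +1; mR−mL=-5 → turn -1·90°
n=3: pose=(-9,-4,E); sL=200/13, sR=200/13; mL=200/13, mR=100/13; mL+mR=300/13 → advance +1; mR−mL=-100/13 → turn -1·90°
n=4: pose=(-8,-4,S); sL=100/9, sR=100/29; mL=1900/261, mR=50/9; mL+mR=3350/261 → advance +1; mR−mL=-50/29 → turn -1·90°
n=5: pose=(-8,-5,W); sL=200/73, sR=40/13; mL=2760/949, mR=100/73; mL+mR=4060/949 → advance +1; mR−mL=-20/13 → turn -1·90°
n=6: pose=(-9,-5,N); sL=50/17, sR=10; mL=110/17, mR=25/17; mL+mR=135/17 → advance +1; mR−mL=-5 → turn -1·90°
n=7: pose=(-9,-4,E); sL=200/13, sR=200/13; mL=200/13, mR=100/13; mL+mR=300/13 → advance +1; mR−mL=-100/13 → turn -1·90°

0 100/9 100/29 1900/261 50/9 -8 -4 S
1 200/73 40/13 2760/949 100/73 -8 -5 W
2 50/17 10 110/17 25/17 -9 -5 N
3 200/13 200/13 200/13 100/13 -9 -4 E
4 100/9 100/29 1900/261 50/9 -8 -4 S
5 200/73 40/13 2760/949 100/73 -8 -5 W
6 50/17 10 110/17 25/17 -9 -5 N
7 200/13 200/13 200/13 100/13 -9 -4 E
final -8 -4 S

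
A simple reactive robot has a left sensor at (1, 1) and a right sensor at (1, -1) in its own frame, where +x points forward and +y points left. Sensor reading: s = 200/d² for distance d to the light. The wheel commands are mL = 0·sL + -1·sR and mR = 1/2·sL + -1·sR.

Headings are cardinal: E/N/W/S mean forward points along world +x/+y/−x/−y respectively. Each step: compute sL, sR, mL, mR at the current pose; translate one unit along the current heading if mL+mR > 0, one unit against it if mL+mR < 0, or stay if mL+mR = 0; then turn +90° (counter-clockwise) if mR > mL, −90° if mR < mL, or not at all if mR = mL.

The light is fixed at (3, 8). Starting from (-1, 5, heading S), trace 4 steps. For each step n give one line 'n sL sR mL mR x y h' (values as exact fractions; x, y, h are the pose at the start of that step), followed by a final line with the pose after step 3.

n=0: pose=(-1,5,S); sL=8, sR=200/41; mL=-200/41, mR=-36/41; mL+mR=-236/41 → advance -1; mR−mL=4 → turn +1·90°
n=1: pose=(-1,6,E); sL=20, sR=100/9; mL=-100/9, mR=-10/9; mL+mR=-110/9 → advance -1; mR−mL=10 → turn +1·90°
n=2: pose=(-2,6,N); sL=200/37, sR=200/17; mL=-200/17, mR=-5700/629; mL+mR=-13100/629 → advance -1; mR−mL=100/37 → turn +1·90°
n=3: pose=(-2,5,W); sL=50/13, sR=5; mL=-5, mR=-40/13; mL+mR=-105/13 → advance -1; mR−mL=25/13 → turn +1·90°

0 8 200/41 -200/41 -36/41 -1 5 S
1 20 100/9 -100/9 -10/9 -1 6 E
2 200/37 200/17 -200/17 -5700/629 -2 6 N
3 50/13 5 -5 -40/13 -2 5 W
final -1 5 S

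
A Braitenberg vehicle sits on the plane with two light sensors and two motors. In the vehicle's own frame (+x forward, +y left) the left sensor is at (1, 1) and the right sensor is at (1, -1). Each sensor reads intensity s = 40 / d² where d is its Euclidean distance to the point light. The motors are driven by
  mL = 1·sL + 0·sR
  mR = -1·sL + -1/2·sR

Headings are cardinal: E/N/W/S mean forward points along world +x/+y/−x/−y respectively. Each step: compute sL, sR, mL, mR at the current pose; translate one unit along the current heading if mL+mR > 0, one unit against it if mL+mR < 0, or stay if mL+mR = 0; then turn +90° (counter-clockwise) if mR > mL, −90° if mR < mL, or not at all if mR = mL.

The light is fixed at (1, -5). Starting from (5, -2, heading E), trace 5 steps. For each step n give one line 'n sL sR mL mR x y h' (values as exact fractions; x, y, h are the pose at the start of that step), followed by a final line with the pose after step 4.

n=0: pose=(5,-2,E); sL=40/41, sR=40/29; mL=40/41, mR=-1980/1189; mL+mR=-20/29 → advance -1; mR−mL=-3140/1189 → turn -1·90°
n=1: pose=(4,-2,S); sL=2, sR=5; mL=2, mR=-9/2; mL+mR=-5/2 → advance -1; mR−mL=-13/2 → turn -1·90°
n=2: pose=(4,-1,W); sL=40/13, sR=40/29; mL=40/13, mR=-1420/377; mL+mR=-20/29 → advance -1; mR−mL=-2580/377 → turn -1·90°
n=3: pose=(5,-1,N); sL=20/17, sR=4/5; mL=20/17, mR=-134/85; mL+mR=-2/5 → advance -1; mR−mL=-234/85 → turn -1·90°
n=4: pose=(5,-2,E); sL=40/41, sR=40/29; mL=40/41, mR=-1980/1189; mL+mR=-20/29 → advance -1; mR−mL=-3140/1189 → turn -1·90°

0 40/41 40/29 40/41 -1980/1189 5 -2 E
1 2 5 2 -9/2 4 -2 S
2 40/13 40/29 40/13 -1420/377 4 -1 W
3 20/17 4/5 20/17 -134/85 5 -1 N
4 40/41 40/29 40/41 -1980/1189 5 -2 E
final 4 -2 S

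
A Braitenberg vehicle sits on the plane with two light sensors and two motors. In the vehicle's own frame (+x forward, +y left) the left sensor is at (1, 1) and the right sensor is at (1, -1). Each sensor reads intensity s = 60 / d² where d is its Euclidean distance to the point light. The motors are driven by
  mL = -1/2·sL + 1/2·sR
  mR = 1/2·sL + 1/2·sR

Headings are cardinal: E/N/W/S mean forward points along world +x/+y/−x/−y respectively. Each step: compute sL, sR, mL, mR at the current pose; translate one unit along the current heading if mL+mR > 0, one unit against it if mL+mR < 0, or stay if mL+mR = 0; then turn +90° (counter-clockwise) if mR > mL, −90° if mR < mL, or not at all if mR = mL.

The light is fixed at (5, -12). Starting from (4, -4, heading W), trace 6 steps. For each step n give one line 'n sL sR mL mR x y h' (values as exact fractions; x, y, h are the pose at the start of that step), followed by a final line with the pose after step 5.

n=0: pose=(4,-4,W); sL=60/53, sR=12/17; mL=-192/901, mR=828/901; mL+mR=12/17 → advance +1; mR−mL=60/53 → turn +1·90°
n=1: pose=(3,-4,S); sL=6/5, sR=30/29; mL=-12/145, mR=162/145; mL+mR=30/29 → advance +1; mR−mL=6/5 → turn +1·90°
n=2: pose=(3,-5,E); sL=12/13, sR=60/37; mL=168/481, mR=612/481; mL+mR=60/37 → advance +1; mR−mL=12/13 → turn +1·90°
n=3: pose=(4,-5,N); sL=15/17, sR=15/16; mL=15/544, mR=495/544; mL+mR=15/16 → advance +1; mR−mL=15/17 → turn +1·90°
n=4: pose=(4,-4,W); sL=60/53, sR=12/17; mL=-192/901, mR=828/901; mL+mR=12/17 → advance +1; mR−mL=60/53 → turn +1·90°
n=5: pose=(3,-4,S); sL=6/5, sR=30/29; mL=-12/145, mR=162/145; mL+mR=30/29 → advance +1; mR−mL=6/5 → turn +1·90°

0 60/53 12/17 -192/901 828/901 4 -4 W
1 6/5 30/29 -12/145 162/145 3 -4 S
2 12/13 60/37 168/481 612/481 3 -5 E
3 15/17 15/16 15/544 495/544 4 -5 N
4 60/53 12/17 -192/901 828/901 4 -4 W
5 6/5 30/29 -12/145 162/145 3 -4 S
final 3 -5 E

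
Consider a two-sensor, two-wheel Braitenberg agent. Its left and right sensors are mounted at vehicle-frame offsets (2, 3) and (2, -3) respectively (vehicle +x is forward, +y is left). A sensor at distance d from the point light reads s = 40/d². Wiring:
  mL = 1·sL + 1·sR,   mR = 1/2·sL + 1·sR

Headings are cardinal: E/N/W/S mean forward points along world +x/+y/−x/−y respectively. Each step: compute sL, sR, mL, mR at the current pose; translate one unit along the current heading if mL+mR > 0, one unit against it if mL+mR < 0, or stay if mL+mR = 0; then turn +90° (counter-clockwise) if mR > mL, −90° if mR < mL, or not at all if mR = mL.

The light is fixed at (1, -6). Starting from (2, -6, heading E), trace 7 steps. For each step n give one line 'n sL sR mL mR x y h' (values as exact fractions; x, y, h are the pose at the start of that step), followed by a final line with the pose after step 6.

0 20/9 20/9 40/9 10/3 2 -6 E
1 40/29 8 272/29 252/29 3 -6 S
2 5/2 10 25/2 45/4 3 -7 W
3 8 40/17 176/17 108/17 2 -7 N
4 20/9 20/9 40/9 10/3 2 -6 E
5 40/29 8 272/29 252/29 3 -6 S
6 5/2 10 25/2 45/4 3 -7 W
final 2 -7 N

n=0: pose=(2,-6,E); sL=20/9, sR=20/9; mL=40/9, mR=10/3; mL+mR=70/9 → advance +1; mR−mL=-10/9 → turn -1·90°
n=1: pose=(3,-6,S); sL=40/29, sR=8; mL=272/29, mR=252/29; mL+mR=524/29 → advance +1; mR−mL=-20/29 → turn -1·90°
n=2: pose=(3,-7,W); sL=5/2, sR=10; mL=25/2, mR=45/4; mL+mR=95/4 → advance +1; mR−mL=-5/4 → turn -1·90°
n=3: pose=(2,-7,N); sL=8, sR=40/17; mL=176/17, mR=108/17; mL+mR=284/17 → advance +1; mR−mL=-4 → turn -1·90°
n=4: pose=(2,-6,E); sL=20/9, sR=20/9; mL=40/9, mR=10/3; mL+mR=70/9 → advance +1; mR−mL=-10/9 → turn -1·90°
n=5: pose=(3,-6,S); sL=40/29, sR=8; mL=272/29, mR=252/29; mL+mR=524/29 → advance +1; mR−mL=-20/29 → turn -1·90°
n=6: pose=(3,-7,W); sL=5/2, sR=10; mL=25/2, mR=45/4; mL+mR=95/4 → advance +1; mR−mL=-5/4 → turn -1·90°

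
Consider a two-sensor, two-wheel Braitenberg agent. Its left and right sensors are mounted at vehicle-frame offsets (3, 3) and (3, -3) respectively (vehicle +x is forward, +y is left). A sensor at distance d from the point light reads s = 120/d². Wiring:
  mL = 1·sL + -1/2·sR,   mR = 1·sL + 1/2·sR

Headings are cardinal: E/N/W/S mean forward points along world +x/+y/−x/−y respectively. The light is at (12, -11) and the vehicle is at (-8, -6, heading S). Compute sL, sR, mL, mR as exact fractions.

left sensor world pos  = (-5, -9); dL² = 293
right sensor world pos = (-11, -9); dR² = 533
sL = 120/293 = 120/293
sR = 120/533 = 120/533
mL = 1·sL + -1/2·sR = 46380/156169
mR = 1·sL + 1/2·sR = 81540/156169

120/293 120/533 46380/156169 81540/156169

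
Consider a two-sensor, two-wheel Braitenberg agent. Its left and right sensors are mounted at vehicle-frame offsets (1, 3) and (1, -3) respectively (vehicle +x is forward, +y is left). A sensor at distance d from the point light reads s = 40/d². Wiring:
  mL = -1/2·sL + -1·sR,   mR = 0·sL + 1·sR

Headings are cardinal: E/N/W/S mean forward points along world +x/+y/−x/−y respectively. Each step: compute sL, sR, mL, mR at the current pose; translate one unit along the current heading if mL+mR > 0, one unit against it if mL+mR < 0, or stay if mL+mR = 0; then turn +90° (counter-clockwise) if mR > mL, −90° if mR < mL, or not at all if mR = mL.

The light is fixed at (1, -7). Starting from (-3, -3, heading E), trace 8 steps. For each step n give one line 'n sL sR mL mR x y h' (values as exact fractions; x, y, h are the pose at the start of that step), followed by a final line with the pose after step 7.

0 20/29 4 -126/29 4 -3 -3 E
1 40/89 40/29 -4140/2581 40/29 -4 -3 N
2 10/9 5/9 -10/9 5/9 -4 -4 W
3 8 40/53 -252/53 40/53 -3 -4 S
4 20/29 4 -126/29 4 -3 -3 E
5 40/89 40/29 -4140/2581 40/29 -4 -3 N
6 10/9 5/9 -10/9 5/9 -4 -4 W
7 8 40/53 -252/53 40/53 -3 -4 S
final -3 -3 E

n=0: pose=(-3,-3,E); sL=20/29, sR=4; mL=-126/29, mR=4; mL+mR=-10/29 → advance -1; mR−mL=242/29 → turn +1·90°
n=1: pose=(-4,-3,N); sL=40/89, sR=40/29; mL=-4140/2581, mR=40/29; mL+mR=-20/89 → advance -1; mR−mL=7700/2581 → turn +1·90°
n=2: pose=(-4,-4,W); sL=10/9, sR=5/9; mL=-10/9, mR=5/9; mL+mR=-5/9 → advance -1; mR−mL=5/3 → turn +1·90°
n=3: pose=(-3,-4,S); sL=8, sR=40/53; mL=-252/53, mR=40/53; mL+mR=-4 → advance -1; mR−mL=292/53 → turn +1·90°
n=4: pose=(-3,-3,E); sL=20/29, sR=4; mL=-126/29, mR=4; mL+mR=-10/29 → advance -1; mR−mL=242/29 → turn +1·90°
n=5: pose=(-4,-3,N); sL=40/89, sR=40/29; mL=-4140/2581, mR=40/29; mL+mR=-20/89 → advance -1; mR−mL=7700/2581 → turn +1·90°
n=6: pose=(-4,-4,W); sL=10/9, sR=5/9; mL=-10/9, mR=5/9; mL+mR=-5/9 → advance -1; mR−mL=5/3 → turn +1·90°
n=7: pose=(-3,-4,S); sL=8, sR=40/53; mL=-252/53, mR=40/53; mL+mR=-4 → advance -1; mR−mL=292/53 → turn +1·90°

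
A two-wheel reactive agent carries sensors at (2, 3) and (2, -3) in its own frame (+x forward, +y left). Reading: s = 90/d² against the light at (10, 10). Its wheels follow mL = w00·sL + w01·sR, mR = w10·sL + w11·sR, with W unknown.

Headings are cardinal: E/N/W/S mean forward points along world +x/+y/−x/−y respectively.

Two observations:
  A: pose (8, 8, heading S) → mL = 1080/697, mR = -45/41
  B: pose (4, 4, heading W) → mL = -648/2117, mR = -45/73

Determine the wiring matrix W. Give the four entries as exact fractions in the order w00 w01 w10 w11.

obs A: pose=(8,8,S) → sL=90/17, sR=90/41, mL=1080/697, mR=-45/41
obs B: pose=(4,4,W) → sL=18/29, sR=90/73, mL=-648/2117, mR=-45/73
sensor matrix S = [[90/17, 90/41], [18/29, 90/73]]; det S = 7620480/1475549
solve [mL_A; mL_B] = S·[w00; w01] and [mR_A; mR_B] = S·[w10; w11]:
  w00 = 1/2, w01 = -1/2, w10 = 0, w11 = -1/2

1/2 -1/2 0 -1/2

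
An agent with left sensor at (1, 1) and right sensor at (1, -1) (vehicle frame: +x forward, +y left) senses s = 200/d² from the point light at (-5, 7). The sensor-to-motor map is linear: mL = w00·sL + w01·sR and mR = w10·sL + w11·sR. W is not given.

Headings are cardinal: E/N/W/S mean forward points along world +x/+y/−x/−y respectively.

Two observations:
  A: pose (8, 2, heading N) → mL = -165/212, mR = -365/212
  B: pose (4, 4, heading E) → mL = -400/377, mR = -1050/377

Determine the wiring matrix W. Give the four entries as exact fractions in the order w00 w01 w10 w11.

obs A: pose=(8,2,N) → sL=5/4, sR=50/53, mL=-165/212, mR=-365/212
obs B: pose=(4,4,E) → sL=25/13, sR=50/29, mL=-400/377, mR=-1050/377
sensor matrix S = [[5/4, 50/53], [25/13, 50/29]]; det S = 13625/39962
solve [mL_A; mL_B] = S·[w00; w01] and [mR_A; mR_B] = S·[w10; w11]:
  w00 = -1, w01 = 1/2, w10 = -1, w11 = -1/2

-1 1/2 -1 -1/2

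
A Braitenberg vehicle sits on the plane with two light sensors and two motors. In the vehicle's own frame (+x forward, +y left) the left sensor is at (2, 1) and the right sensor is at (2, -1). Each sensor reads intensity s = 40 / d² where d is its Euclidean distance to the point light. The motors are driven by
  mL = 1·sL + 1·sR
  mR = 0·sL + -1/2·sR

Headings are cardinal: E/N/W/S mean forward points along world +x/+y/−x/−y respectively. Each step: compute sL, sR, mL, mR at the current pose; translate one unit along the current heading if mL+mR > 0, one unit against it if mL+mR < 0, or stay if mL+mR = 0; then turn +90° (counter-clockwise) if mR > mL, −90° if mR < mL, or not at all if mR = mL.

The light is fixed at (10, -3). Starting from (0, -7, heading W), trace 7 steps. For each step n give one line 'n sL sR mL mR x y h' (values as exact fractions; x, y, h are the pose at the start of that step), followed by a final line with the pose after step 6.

n=0: pose=(0,-7,W); sL=40/169, sR=40/153; mL=12880/25857, mR=-20/153; mL+mR=9500/25857 → advance +1; mR−mL=-5420/8619 → turn -1·90°
n=1: pose=(-1,-7,N); sL=10/37, sR=5/13; mL=315/481, mR=-5/26; mL+mR=445/962 → advance +1; mR−mL=-815/962 → turn -1·90°
n=2: pose=(-1,-6,E); sL=8/17, sR=40/97; mL=1456/1649, mR=-20/97; mL+mR=1116/1649 → advance +1; mR−mL=-1796/1649 → turn -1·90°
n=3: pose=(0,-6,S); sL=20/53, sR=20/73; mL=2520/3869, mR=-10/73; mL+mR=1990/3869 → advance +1; mR−mL=-3050/3869 → turn -1·90°
n=4: pose=(0,-7,W); sL=40/169, sR=40/153; mL=12880/25857, mR=-20/153; mL+mR=9500/25857 → advance +1; mR−mL=-5420/8619 → turn -1·90°
n=5: pose=(-1,-7,N); sL=10/37, sR=5/13; mL=315/481, mR=-5/26; mL+mR=445/962 → advance +1; mR−mL=-815/962 → turn -1·90°
n=6: pose=(-1,-6,E); sL=8/17, sR=40/97; mL=1456/1649, mR=-20/97; mL+mR=1116/1649 → advance +1; mR−mL=-1796/1649 → turn -1·90°

0 40/169 40/153 12880/25857 -20/153 0 -7 W
1 10/37 5/13 315/481 -5/26 -1 -7 N
2 8/17 40/97 1456/1649 -20/97 -1 -6 E
3 20/53 20/73 2520/3869 -10/73 0 -6 S
4 40/169 40/153 12880/25857 -20/153 0 -7 W
5 10/37 5/13 315/481 -5/26 -1 -7 N
6 8/17 40/97 1456/1649 -20/97 -1 -6 E
final 0 -6 S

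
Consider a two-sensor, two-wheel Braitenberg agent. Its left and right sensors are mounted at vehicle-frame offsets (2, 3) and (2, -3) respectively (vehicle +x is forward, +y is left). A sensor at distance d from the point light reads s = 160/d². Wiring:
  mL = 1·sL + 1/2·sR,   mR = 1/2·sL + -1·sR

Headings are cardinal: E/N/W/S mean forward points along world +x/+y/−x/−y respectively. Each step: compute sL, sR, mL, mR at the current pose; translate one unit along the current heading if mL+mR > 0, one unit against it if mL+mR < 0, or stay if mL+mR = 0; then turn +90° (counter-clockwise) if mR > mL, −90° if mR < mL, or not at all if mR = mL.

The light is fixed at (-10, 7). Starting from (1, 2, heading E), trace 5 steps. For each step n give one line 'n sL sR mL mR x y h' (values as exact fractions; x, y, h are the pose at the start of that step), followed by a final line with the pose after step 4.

n=0: pose=(1,2,E); sL=160/173, sR=160/233; mL=51120/40309, mR=-9040/40309; mL+mR=42080/40309 → advance +1; mR−mL=-60160/40309 → turn -1·90°
n=1: pose=(2,2,S); sL=80/137, sR=16/13; mL=2136/1781, mR=-1672/1781; mL+mR=464/1781 → advance +1; mR−mL=-3808/1781 → turn -1·90°
n=2: pose=(2,1,W); sL=160/181, sR=160/109; mL=31920/19729, mR=-20240/19729; mL+mR=11680/19729 → advance +1; mR−mL=-52160/19729 → turn -1·90°
n=3: pose=(1,1,N); sL=2, sR=40/53; mL=126/53, mR=13/53; mL+mR=139/53 → advance +1; mR−mL=-113/53 → turn -1·90°
n=4: pose=(1,2,E); sL=160/173, sR=160/233; mL=51120/40309, mR=-9040/40309; mL+mR=42080/40309 → advance +1; mR−mL=-60160/40309 → turn -1·90°

0 160/173 160/233 51120/40309 -9040/40309 1 2 E
1 80/137 16/13 2136/1781 -1672/1781 2 2 S
2 160/181 160/109 31920/19729 -20240/19729 2 1 W
3 2 40/53 126/53 13/53 1 1 N
4 160/173 160/233 51120/40309 -9040/40309 1 2 E
final 2 2 S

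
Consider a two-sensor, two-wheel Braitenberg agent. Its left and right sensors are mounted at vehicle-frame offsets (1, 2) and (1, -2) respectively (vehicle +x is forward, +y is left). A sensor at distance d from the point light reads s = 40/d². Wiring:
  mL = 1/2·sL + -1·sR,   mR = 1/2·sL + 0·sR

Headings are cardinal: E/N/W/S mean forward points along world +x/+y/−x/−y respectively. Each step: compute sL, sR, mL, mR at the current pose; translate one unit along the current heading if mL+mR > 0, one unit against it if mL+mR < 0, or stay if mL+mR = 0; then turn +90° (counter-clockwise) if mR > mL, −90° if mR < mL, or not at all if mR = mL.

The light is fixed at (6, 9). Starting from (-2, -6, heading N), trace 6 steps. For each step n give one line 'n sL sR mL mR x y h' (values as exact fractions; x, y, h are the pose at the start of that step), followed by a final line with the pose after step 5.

0 5/37 5/29 -225/2146 5/74 -2 -6 N
1 8/81 40/277 -2132/22437 4/81 -2 -7 W
2 20/157 4/37 -258/5809 10/157 -1 -7 S
3 40/261 40/397 -2500/103617 20/261 -1 -8 E
4 1/8 5/34 -23/272 1/16 0 -8 N
5 40/449 8/61 -2372/27389 20/449 0 -9 W
final 1 -9 S

n=0: pose=(-2,-6,N); sL=5/37, sR=5/29; mL=-225/2146, mR=5/74; mL+mR=-40/1073 → advance -1; mR−mL=5/29 → turn +1·90°
n=1: pose=(-2,-7,W); sL=8/81, sR=40/277; mL=-2132/22437, mR=4/81; mL+mR=-1024/22437 → advance -1; mR−mL=40/277 → turn +1·90°
n=2: pose=(-1,-7,S); sL=20/157, sR=4/37; mL=-258/5809, mR=10/157; mL+mR=112/5809 → advance +1; mR−mL=4/37 → turn +1·90°
n=3: pose=(-1,-8,E); sL=40/261, sR=40/397; mL=-2500/103617, mR=20/261; mL+mR=5440/103617 → advance +1; mR−mL=40/397 → turn +1·90°
n=4: pose=(0,-8,N); sL=1/8, sR=5/34; mL=-23/272, mR=1/16; mL+mR=-3/136 → advance -1; mR−mL=5/34 → turn +1·90°
n=5: pose=(0,-9,W); sL=40/449, sR=8/61; mL=-2372/27389, mR=20/449; mL+mR=-1152/27389 → advance -1; mR−mL=8/61 → turn +1·90°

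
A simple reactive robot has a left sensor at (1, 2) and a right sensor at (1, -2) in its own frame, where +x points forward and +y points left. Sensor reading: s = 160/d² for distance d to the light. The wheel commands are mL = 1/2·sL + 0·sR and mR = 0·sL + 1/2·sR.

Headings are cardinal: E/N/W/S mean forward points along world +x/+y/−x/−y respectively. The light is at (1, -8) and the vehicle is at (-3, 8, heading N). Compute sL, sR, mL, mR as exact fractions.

32/65 160/293 16/65 80/293

left sensor world pos  = (-5, 9); dL² = 325
right sensor world pos = (-1, 9); dR² = 293
sL = 160/325 = 32/65
sR = 160/293 = 160/293
mL = 1/2·sL + 0·sR = 16/65
mR = 0·sL + 1/2·sR = 80/293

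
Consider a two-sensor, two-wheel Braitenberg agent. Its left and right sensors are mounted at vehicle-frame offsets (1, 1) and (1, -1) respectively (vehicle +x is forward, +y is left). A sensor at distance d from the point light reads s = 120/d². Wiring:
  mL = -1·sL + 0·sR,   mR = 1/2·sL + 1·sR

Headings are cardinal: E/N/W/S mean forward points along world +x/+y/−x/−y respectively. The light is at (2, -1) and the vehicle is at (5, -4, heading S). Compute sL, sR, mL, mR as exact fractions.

left sensor world pos  = (6, -5); dL² = 32
right sensor world pos = (4, -5); dR² = 20
sL = 120/32 = 15/4
sR = 120/20 = 6
mL = -1·sL + 0·sR = -15/4
mR = 1/2·sL + 1·sR = 63/8

15/4 6 -15/4 63/8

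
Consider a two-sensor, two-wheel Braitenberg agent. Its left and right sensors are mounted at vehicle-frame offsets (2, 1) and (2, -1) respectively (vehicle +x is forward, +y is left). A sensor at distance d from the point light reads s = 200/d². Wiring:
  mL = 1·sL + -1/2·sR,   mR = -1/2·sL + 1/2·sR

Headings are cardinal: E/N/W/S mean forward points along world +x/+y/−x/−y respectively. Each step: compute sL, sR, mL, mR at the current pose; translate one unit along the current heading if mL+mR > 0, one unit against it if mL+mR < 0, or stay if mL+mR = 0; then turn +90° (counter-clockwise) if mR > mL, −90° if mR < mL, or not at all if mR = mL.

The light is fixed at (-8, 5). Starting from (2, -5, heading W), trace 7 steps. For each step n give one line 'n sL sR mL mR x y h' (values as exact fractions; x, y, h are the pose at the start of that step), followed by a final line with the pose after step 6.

n=0: pose=(2,-5,W); sL=40/37, sR=40/29; mL=420/1073, mR=160/1073; mL+mR=20/37 → advance +1; mR−mL=-260/1073 → turn -1·90°
n=1: pose=(1,-5,N); sL=25/16, sR=50/41; mL=625/656, mR=-225/1312; mL+mR=25/32 → advance +1; mR−mL=-1475/1312 → turn -1·90°
n=2: pose=(1,-4,E); sL=40/37, sR=200/221; mL=5140/8177, mR=-720/8177; mL+mR=20/37 → advance +1; mR−mL=-5860/8177 → turn -1·90°
n=3: pose=(2,-4,S); sL=100/121, sR=100/101; mL=4050/12221, mR=1000/12221; mL+mR=50/121 → advance +1; mR−mL=-3050/12221 → turn -1·90°
n=4: pose=(2,-5,W); sL=40/37, sR=40/29; mL=420/1073, mR=160/1073; mL+mR=20/37 → advance +1; mR−mL=-260/1073 → turn -1·90°
n=5: pose=(1,-5,N); sL=25/16, sR=50/41; mL=625/656, mR=-225/1312; mL+mR=25/32 → advance +1; mR−mL=-1475/1312 → turn -1·90°
n=6: pose=(1,-4,E); sL=40/37, sR=200/221; mL=5140/8177, mR=-720/8177; mL+mR=20/37 → advance +1; mR−mL=-5860/8177 → turn -1·90°

0 40/37 40/29 420/1073 160/1073 2 -5 W
1 25/16 50/41 625/656 -225/1312 1 -5 N
2 40/37 200/221 5140/8177 -720/8177 1 -4 E
3 100/121 100/101 4050/12221 1000/12221 2 -4 S
4 40/37 40/29 420/1073 160/1073 2 -5 W
5 25/16 50/41 625/656 -225/1312 1 -5 N
6 40/37 200/221 5140/8177 -720/8177 1 -4 E
final 2 -4 S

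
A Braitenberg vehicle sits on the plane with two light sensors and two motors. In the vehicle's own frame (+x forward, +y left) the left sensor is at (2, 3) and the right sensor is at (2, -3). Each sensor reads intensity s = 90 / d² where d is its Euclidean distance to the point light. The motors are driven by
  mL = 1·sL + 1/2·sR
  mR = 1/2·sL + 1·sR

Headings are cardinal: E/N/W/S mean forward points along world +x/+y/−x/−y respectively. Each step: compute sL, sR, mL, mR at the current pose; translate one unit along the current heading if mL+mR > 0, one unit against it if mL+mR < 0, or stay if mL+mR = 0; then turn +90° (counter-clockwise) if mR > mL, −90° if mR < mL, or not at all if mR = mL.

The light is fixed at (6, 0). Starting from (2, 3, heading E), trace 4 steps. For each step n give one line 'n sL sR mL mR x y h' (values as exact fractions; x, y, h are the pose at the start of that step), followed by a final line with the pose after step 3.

n=0: pose=(2,3,E); sL=9/4, sR=45/2; mL=27/2, mR=189/8; mL+mR=297/8 → advance +1; mR−mL=81/8 → turn +1·90°
n=1: pose=(3,3,N); sL=90/61, sR=18/5; mL=999/305, mR=1323/305; mL+mR=2322/305 → advance +1; mR−mL=324/305 → turn +1·90°
n=2: pose=(3,4,W); sL=45/13, sR=45/37; mL=3915/962, mR=2835/962; mL+mR=3375/481 → advance +1; mR−mL=-540/481 → turn -1·90°
n=3: pose=(2,4,N); sL=18/17, sR=90/37; mL=1431/629, mR=1863/629; mL+mR=3294/629 → advance +1; mR−mL=432/629 → turn +1·90°

0 9/4 45/2 27/2 189/8 2 3 E
1 90/61 18/5 999/305 1323/305 3 3 N
2 45/13 45/37 3915/962 2835/962 3 4 W
3 18/17 90/37 1431/629 1863/629 2 4 N
final 2 5 W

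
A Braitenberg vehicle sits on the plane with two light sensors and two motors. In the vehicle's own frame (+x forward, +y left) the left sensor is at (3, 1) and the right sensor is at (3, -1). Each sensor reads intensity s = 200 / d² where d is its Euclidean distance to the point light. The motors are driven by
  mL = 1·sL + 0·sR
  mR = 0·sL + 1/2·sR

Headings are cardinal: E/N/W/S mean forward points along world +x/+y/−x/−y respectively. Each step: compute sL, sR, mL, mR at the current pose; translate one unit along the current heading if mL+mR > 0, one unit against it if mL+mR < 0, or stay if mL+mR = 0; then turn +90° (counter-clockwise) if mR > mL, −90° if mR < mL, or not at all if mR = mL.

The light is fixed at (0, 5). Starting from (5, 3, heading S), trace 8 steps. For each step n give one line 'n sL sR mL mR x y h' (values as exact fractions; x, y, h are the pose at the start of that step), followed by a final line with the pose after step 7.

0 200/61 200/41 200/61 100/41 5 3 S
1 10 25 10 25/2 5 2 W
2 200/61 40/9 200/61 20/9 4 2 S
3 100/13 20 100/13 10 4 1 W
4 40/13 200/53 40/13 100/53 3 1 S
5 50/9 25/2 50/9 25/4 3 0 W
6 200/73 40/13 200/73 20/13 2 0 S
7 4 100/13 4 50/13 2 -1 W
final 1 -1 N

n=0: pose=(5,3,S); sL=200/61, sR=200/41; mL=200/61, mR=100/41; mL+mR=14300/2501 → advance +1; mR−mL=-2100/2501 → turn -1·90°
n=1: pose=(5,2,W); sL=10, sR=25; mL=10, mR=25/2; mL+mR=45/2 → advance +1; mR−mL=5/2 → turn +1·90°
n=2: pose=(4,2,S); sL=200/61, sR=40/9; mL=200/61, mR=20/9; mL+mR=3020/549 → advance +1; mR−mL=-580/549 → turn -1·90°
n=3: pose=(4,1,W); sL=100/13, sR=20; mL=100/13, mR=10; mL+mR=230/13 → advance +1; mR−mL=30/13 → turn +1·90°
n=4: pose=(3,1,S); sL=40/13, sR=200/53; mL=40/13, mR=100/53; mL+mR=3420/689 → advance +1; mR−mL=-820/689 → turn -1·90°
n=5: pose=(3,0,W); sL=50/9, sR=25/2; mL=50/9, mR=25/4; mL+mR=425/36 → advance +1; mR−mL=25/36 → turn +1·90°
n=6: pose=(2,0,S); sL=200/73, sR=40/13; mL=200/73, mR=20/13; mL+mR=4060/949 → advance +1; mR−mL=-1140/949 → turn -1·90°
n=7: pose=(2,-1,W); sL=4, sR=100/13; mL=4, mR=50/13; mL+mR=102/13 → advance +1; mR−mL=-2/13 → turn -1·90°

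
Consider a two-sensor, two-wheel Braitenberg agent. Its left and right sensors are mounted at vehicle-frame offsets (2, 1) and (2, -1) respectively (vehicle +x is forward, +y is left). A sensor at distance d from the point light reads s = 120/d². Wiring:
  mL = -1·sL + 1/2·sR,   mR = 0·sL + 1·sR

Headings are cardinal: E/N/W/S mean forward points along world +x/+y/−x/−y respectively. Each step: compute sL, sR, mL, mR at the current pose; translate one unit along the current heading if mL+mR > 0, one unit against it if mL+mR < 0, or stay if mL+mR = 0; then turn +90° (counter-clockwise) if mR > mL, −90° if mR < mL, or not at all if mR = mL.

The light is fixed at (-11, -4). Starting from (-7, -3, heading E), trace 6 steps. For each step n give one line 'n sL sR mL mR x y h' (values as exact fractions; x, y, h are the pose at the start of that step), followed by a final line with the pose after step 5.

n=0: pose=(-7,-3,E); sL=3, sR=10/3; mL=-4/3, mR=10/3; mL+mR=2 → advance +1; mR−mL=14/3 → turn +1·90°
n=1: pose=(-6,-3,N); sL=24/5, sR=8/3; mL=-52/15, mR=8/3; mL+mR=-4/5 → advance -1; mR−mL=92/15 → turn +1·90°
n=2: pose=(-6,-4,W); sL=12, sR=12; mL=-6, mR=12; mL+mR=6 → advance +1; mR−mL=18 → turn +1·90°
n=3: pose=(-7,-4,S); sL=120/29, sR=120/13; mL=180/377, mR=120/13; mL+mR=3660/377 → advance +1; mR−mL=3300/377 → turn +1·90°
n=4: pose=(-7,-5,E); sL=10/3, sR=3; mL=-11/6, mR=3; mL+mR=7/6 → advance +1; mR−mL=29/6 → turn +1·90°
n=5: pose=(-6,-5,N); sL=120/17, sR=120/37; mL=-3420/629, mR=120/37; mL+mR=-1380/629 → advance -1; mR−mL=5460/629 → turn +1·90°

0 3 10/3 -4/3 10/3 -7 -3 E
1 24/5 8/3 -52/15 8/3 -6 -3 N
2 12 12 -6 12 -6 -4 W
3 120/29 120/13 180/377 120/13 -7 -4 S
4 10/3 3 -11/6 3 -7 -5 E
5 120/17 120/37 -3420/629 120/37 -6 -5 N
final -6 -6 W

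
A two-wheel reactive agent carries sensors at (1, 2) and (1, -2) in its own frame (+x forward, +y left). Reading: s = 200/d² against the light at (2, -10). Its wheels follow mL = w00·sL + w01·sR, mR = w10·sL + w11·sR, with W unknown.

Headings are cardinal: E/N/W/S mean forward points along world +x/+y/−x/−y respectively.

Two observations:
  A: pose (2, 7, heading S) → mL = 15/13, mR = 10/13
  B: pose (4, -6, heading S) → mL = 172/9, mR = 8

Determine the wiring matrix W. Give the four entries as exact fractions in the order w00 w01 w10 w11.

obs A: pose=(2,7,S) → sL=10/13, sR=10/13, mL=15/13, mR=10/13
obs B: pose=(4,-6,S) → sL=8, sR=200/9, mL=172/9, mR=8
sensor matrix S = [[10/13, 10/13], [8, 200/9]]; det S = 1280/117
solve [mL_A; mL_B] = S·[w00; w01] and [mR_A; mR_B] = S·[w10; w11]:
  w00 = 1, w01 = 1/2, w10 = 1, w11 = 0

1 1/2 1 0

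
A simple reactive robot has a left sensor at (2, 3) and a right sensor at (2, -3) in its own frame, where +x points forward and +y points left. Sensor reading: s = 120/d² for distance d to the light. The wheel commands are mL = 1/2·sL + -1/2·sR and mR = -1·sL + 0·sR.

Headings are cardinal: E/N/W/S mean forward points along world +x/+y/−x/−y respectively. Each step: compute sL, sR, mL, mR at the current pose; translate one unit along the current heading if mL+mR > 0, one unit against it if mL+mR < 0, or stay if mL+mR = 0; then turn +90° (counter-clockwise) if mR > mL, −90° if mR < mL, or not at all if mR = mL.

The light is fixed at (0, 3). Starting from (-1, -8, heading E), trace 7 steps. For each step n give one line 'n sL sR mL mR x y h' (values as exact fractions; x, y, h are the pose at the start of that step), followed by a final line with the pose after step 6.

0 24/13 120/197 1584/2561 -24/13 -1 -8 E
1 12/17 60/97 72/1649 -12/17 -2 -8 S
2 24/37 24/13 -288/481 -24/37 -2 -7 W
3 3/2 30/17 -9/68 -3/2 -1 -7 N
4 24/13 120/197 1584/2561 -24/13 -1 -8 E
5 12/17 60/97 72/1649 -12/17 -2 -8 S
6 24/37 24/13 -288/481 -24/37 -2 -7 W
final -1 -7 N

n=0: pose=(-1,-8,E); sL=24/13, sR=120/197; mL=1584/2561, mR=-24/13; mL+mR=-3144/2561 → advance -1; mR−mL=-6312/2561 → turn -1·90°
n=1: pose=(-2,-8,S); sL=12/17, sR=60/97; mL=72/1649, mR=-12/17; mL+mR=-1092/1649 → advance -1; mR−mL=-1236/1649 → turn -1·90°
n=2: pose=(-2,-7,W); sL=24/37, sR=24/13; mL=-288/481, mR=-24/37; mL+mR=-600/481 → advance -1; mR−mL=-24/481 → turn -1·90°
n=3: pose=(-1,-7,N); sL=3/2, sR=30/17; mL=-9/68, mR=-3/2; mL+mR=-111/68 → advance -1; mR−mL=-93/68 → turn -1·90°
n=4: pose=(-1,-8,E); sL=24/13, sR=120/197; mL=1584/2561, mR=-24/13; mL+mR=-3144/2561 → advance -1; mR−mL=-6312/2561 → turn -1·90°
n=5: pose=(-2,-8,S); sL=12/17, sR=60/97; mL=72/1649, mR=-12/17; mL+mR=-1092/1649 → advance -1; mR−mL=-1236/1649 → turn -1·90°
n=6: pose=(-2,-7,W); sL=24/37, sR=24/13; mL=-288/481, mR=-24/37; mL+mR=-600/481 → advance -1; mR−mL=-24/481 → turn -1·90°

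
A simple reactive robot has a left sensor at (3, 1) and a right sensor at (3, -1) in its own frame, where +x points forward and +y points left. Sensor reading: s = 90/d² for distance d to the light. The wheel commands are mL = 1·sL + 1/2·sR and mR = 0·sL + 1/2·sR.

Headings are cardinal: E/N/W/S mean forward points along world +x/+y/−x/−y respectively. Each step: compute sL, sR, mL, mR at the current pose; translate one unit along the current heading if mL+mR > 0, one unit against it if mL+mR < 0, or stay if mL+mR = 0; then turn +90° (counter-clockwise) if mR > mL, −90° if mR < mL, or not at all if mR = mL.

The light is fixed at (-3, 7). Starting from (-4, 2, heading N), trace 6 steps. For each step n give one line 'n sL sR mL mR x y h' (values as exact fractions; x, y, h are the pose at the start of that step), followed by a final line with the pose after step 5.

0 45/4 45/2 45/2 45/4 -4 2 N
1 90/13 90/29 3195/377 45/29 -4 3 E
2 9/5 9/5 27/10 9/10 -3 3 S
3 2 18/5 19/5 9/5 -3 2 W
4 45/4 45/2 45/2 45/4 -4 2 N
5 90/13 90/29 3195/377 45/29 -4 3 E
final -3 3 S

n=0: pose=(-4,2,N); sL=45/4, sR=45/2; mL=45/2, mR=45/4; mL+mR=135/4 → advance +1; mR−mL=-45/4 → turn -1·90°
n=1: pose=(-4,3,E); sL=90/13, sR=90/29; mL=3195/377, mR=45/29; mL+mR=3780/377 → advance +1; mR−mL=-90/13 → turn -1·90°
n=2: pose=(-3,3,S); sL=9/5, sR=9/5; mL=27/10, mR=9/10; mL+mR=18/5 → advance +1; mR−mL=-9/5 → turn -1·90°
n=3: pose=(-3,2,W); sL=2, sR=18/5; mL=19/5, mR=9/5; mL+mR=28/5 → advance +1; mR−mL=-2 → turn -1·90°
n=4: pose=(-4,2,N); sL=45/4, sR=45/2; mL=45/2, mR=45/4; mL+mR=135/4 → advance +1; mR−mL=-45/4 → turn -1·90°
n=5: pose=(-4,3,E); sL=90/13, sR=90/29; mL=3195/377, mR=45/29; mL+mR=3780/377 → advance +1; mR−mL=-90/13 → turn -1·90°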